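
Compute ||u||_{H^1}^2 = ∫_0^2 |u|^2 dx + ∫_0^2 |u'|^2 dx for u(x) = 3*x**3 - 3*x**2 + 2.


||u||_{H^1}^2 = 1656/7

The H^1 norm (squared) on an interval (0, L) is
  ||u||_{H^1}^2 = ∫_0^L u(x)^2 dx + ∫_0^L u'(x)^2 dx.
Compute u'(x) = 9*x**2 - 6*x.
Then u(x)^2 = 9*x**6 - 18*x**5 + 9*x**4 + 12*x**3 - 12*x**2 + 4 and u'(x)^2 = 81*x**4 - 108*x**3 + 36*x**2.
Integrate each monomial from 0 to 2 using ∫_0^2 c·x^n dx = c·2^(n+1)/(n+1):
  ∫_0^2 u(x)^2 dx = ∫_0^2 (9*x^6 - 18*x^5 + 9*x^4 + 12*x^3 - 12*x^2 + 4) dx. Term by term:
    ∫_0^2 9*x^6 dx = 1152/7;  ∫_0^2 -18*x^5 dx = -192;  ∫_0^2 9*x^4 dx = 288/5;
    ∫_0^2 12*x^3 dx = 48;  ∫_0^2 -12*x^2 dx = -32;  ∫_0^2 4 dx = 8.
  Sum: 1152/7 − 192 + 288/5 + 48 − 32 + 8 = 1896/35.
  ∫_0^2 u'(x)^2 dx = ∫_0^2 (81*x^4 - 108*x^3 + 36*x^2) dx. Term by term:
    ∫_0^2 81*x^4 dx = 2592/5;  ∫_0^2 -108*x^3 dx = -432;  ∫_0^2 36*x^2 dx = 96.
  Sum: 2592/5 − 432 + 96 = 912/5.
Adding: ||u||_{H^1}^2 = 1896/35 + 912/5 = 1656/7.


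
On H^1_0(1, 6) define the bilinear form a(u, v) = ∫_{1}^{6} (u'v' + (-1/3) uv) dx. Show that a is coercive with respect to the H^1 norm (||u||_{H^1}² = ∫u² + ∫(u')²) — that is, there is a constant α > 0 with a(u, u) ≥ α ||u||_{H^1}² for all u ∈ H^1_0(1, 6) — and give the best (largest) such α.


α = (-25/3 + π^2)/(π^2 + 25)

Coercivity of a(·,·) on H^1_0(1, 6) means a(u, u) ≥ α ||u||_{H^1}² for every u ∈ H^1_0.
The interval has length L = 5, and Poincaré/coercivity depend only on L. Here a(u, u) = ∫(u')² + (-1/3)·∫u².
Here c = -1/3 < 0 with |c| < (π/L)² = π^2/25, so coercivity still holds. The condition a(u,u) ≥ α||u||_{H^1}² reads (1−α)∫(u')² ≥ (α−c)∫u². Any admissible α is ≤ 1 (rapidly oscillating u have ∫u²/∫(u')² → 0), and α = 1 would force 0 ≥ (1−c)∫u², impossible since c < 1; so 1−α > 0. By the sharp Poincaré inequality on H^1_0 of an interval of length L, ∫(u')² ≥ (π/L)²∫u² with equality for the first sine mode sin(π(x−x₀)/L) (x₀ the left endpoint), so the inequality holds for all u iff (1−α)(π/L)² ≥ α − c, i.e. α ≤ ((π/L)² + c)/((π/L)² + 1) = (1 + c(L/π)²)/(1 + (L/π)²). (Direct route, valid since c ≤ 0: Poincaré gives c∫u² ≥ c(L/π)²∫(u')², so a(u,u) ≥ (1 + c(L/π)²)∫(u')², while ||u||_{H^1}² ≤ (1 + (L/π)²)∫(u')²; dividing yields the same α.) With (π/L)² = π^2/25 and c = -1/3, the largest admissible constant is α = ((π/L)² + c)/((π/L)² + 1).
Simplifying, α = (-25/3 + π^2)/(π^2 + 25).


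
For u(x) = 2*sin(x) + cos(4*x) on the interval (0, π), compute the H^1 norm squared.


||u||_{H^1(0,π)}^2 = -136/15 + 25*π/2

u'(x) = -4*sin(4*x) + 2*cos(x).
Expand u² and (u')² and integrate term by term on (0, π), using: for integers n ≥ 1, ∫_0^π sin²(nx) dx = ∫_0^π cos²(nx) dx = π/2; for n ≠ n', ∫_0^π sin(nx)sin(n'x) dx = ∫_0^π cos(nx)cos(n'x) dx = 0; and by product-to-sum, ∫_0^π sin(nx)cos(n'x) dx = ½∫_0^π [sin((n+n')x) + sin((n−n')x)] dx, which is 0 when n+n' is even and 2n/(n²−n'²) when n+n' is odd (it need not vanish on (0, π)).
  u² squared terms: (2)²·∫sin(x)² dx = 4·π/2 = 2*π;  (1)²·∫cos(4x)² dx = 1·π/2 = π/2.
  u² cross terms: 2·(2)·(1)·∫sin(x)·cos(4x) dx = 4·(-2/15) = -8/15.
  So ∫_0^π u² dx = 2*π + π/2 − 8/15 = -8/15 + 5*π/2.
  (u')² squared terms: (-4)²·∫sin(4x)² dx = 16·π/2 = 8*π;  (2)²·∫cos(x)² dx = 4·π/2 = 2*π.
  (u')² cross terms: 2·(-4)·(2)·∫sin(4x)·cos(x) dx = -16·(8/15) = -128/15.
  So ∫_0^π (u')² dx = 8*π + 2*π − 128/15 = -128/15 + 10*π.
||u||_{H^1}^2 = (-8/15 + 5*π/2) + (-128/15 + 10*π) = -136/15 + 25*π/2.


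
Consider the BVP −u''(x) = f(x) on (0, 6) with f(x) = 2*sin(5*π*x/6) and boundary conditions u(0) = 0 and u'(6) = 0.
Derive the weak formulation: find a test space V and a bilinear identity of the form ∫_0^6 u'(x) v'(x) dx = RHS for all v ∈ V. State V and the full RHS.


V = {v ∈ H^1(0, 6) : v(0) = 0} (test functions vanish at x = 0 where u is specified); weak form: ∫_0^6 u'v' dx = ∫_0^6 (2*sin(5*π*x/6)) v dx for all v ∈ V.

Multiply both sides by a test function v and integrate from 0 to 6:
  ∫_0^6 −u''(x) v(x) dx = ∫_0^6 f(x) v(x) dx.
Integrate the LHS by parts once:
  ∫_0^6 −u'' v dx = −[u'(x) v(x)]_0^6 + ∫_0^6 u'(x) v'(x) dx.
Thus ∫_0^6 u'(x) v'(x) dx = ∫_0^6 f(x) v(x) dx + [u'(x) v(x)]_0^6.
Choose V so that boundary terms are either known or forced to vanish.
Mixed BC: u(0) = 0 (Dirichlet) and u'(6) = 0 (Neumann). Define V = {v ∈ H^1(0, 6) : v(0) = 0}. Then [u' v]_0^6 = u'(6)·v(6) − u'(0)·0 = 0.
Weak formulation: find u (satisfying any essential BC) such that ∫_0^6 u'(x) v'(x) dx = ∫_0^6 f v dx for all v ∈ V (Dirichlet at 0 absorbed into V; the Neumann datum at x = 6 is zero, so no boundary term remains).
Substituting f(x) = 2*sin(5*π*x/6), the right-hand side is ∫_0^6 (2*sin(5*π*x/6)) v dx.


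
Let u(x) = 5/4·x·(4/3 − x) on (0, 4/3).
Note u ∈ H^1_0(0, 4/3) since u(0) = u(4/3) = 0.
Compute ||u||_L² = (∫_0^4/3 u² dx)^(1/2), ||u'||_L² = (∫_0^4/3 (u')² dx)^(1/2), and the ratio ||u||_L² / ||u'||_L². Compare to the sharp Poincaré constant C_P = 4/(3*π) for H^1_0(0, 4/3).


||u||_L² / ||u'||_L² = 2*sqrt(10)/15 < C_P = 4/(3*π).

u(x) = 5/4·x·(4/3 − x), so u'(x) = 5/3 - 5*x/2.
u(x) = 5/4·x·(4/3 − x) vanishes at x = 0 and x = 4/3, so u ∈ H^1_0(0, 4/3). Differentiate via the product rule and integrate the resulting polynomials term by term.
  ∫_0^4/3 u² dx = ∫_0^4/3 (25*x^4/16 - 25*x^3/6 + 25*x^2/9) dx. Term by term:
    ∫_0^4/3 25*x^4/16 dx = 320/243;  ∫_0^4/3 -25*x^3/6 dx = -800/243;  ∫_0^4/3 25*x^2/9 dx = 1600/729.
  Sum: 320/243 − 800/243 + 1600/729 = 160/729.
  ∫_0^4/3 (u')² dx = ∫_0^4/3 (25*x^2/4 - 25*x/3 + 25/9) dx. Term by term:
    ∫_0^4/3 25*x^2/4 dx = 400/81;  ∫_0^4/3 -25*x/3 dx = -200/27;  ∫_0^4/3 25/9 dx = 100/27.
  Sum: 400/81 − 200/27 + 100/27 = 100/81.
∫_0^4/3 u² dx = 160/729, so ||u||_L² = 4*sqrt(10)/27.
∫_0^4/3 (u')² dx = 100/81, so ||u'||_L² = 10/9.
Ratio ||u||_L² / ||u'||_L² = 2*sqrt(10)/15.
Sharp Poincaré constant on H^1_0(0, 4/3) is C_P = L/π = 4/(3*π), achieved by sin(3*π/4·x).
A polynomial bump cannot attain the sharp Poincaré constant (only the first sine eigenfunction does), so the ratio is strictly less than C_P, consistent with ||u||_L² ≤ C_P ||u'||_L².


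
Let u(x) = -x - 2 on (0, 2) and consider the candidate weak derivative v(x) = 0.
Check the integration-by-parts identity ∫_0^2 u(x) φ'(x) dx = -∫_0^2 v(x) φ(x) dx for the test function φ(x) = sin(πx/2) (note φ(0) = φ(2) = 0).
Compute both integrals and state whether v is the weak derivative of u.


LHS = 4/π, RHS = 0. No, v is not the weak derivative of u.

u(x) = -x - 2, classical derivative u'(x) = -1.
φ(x) = sin(πx/2), so φ'(x) = π*cos(π*x/2)/2.
Note φ(0) = φ(2) = 0, so the boundary term u·φ vanishes.
LHS = ∫_0^2 u(x) φ'(x) dx = ∫_0^2 (-π*x*cos(π*x/2)/2 - π*cos(π*x/2)) dx. Term by term:
  ∫_0^2 -π*cos(π*x/2) dx = 0;  ∫_0^2 -π*x*cos(π*x/2)/2 dx = 4/π.
Sum: 0 + 4/π = 4/π.
So LHS = 4/π.
∫_0^2 v(x) φ(x) dx = ∫_0^2 (0) dx. Term by term:
  ∫_0^2 0 dx = 0.
So RHS = -∫_0^2 v(x) φ(x) dx = 0.
LHS − RHS = 4/π ≠ 0, so the identity fails.
(For a valid weak derivative the identity must hold for EVERY test function, in particular this one. The failure shows v is NOT the weak derivative of u.)
Correct weak derivative would be u'(x) = -1.


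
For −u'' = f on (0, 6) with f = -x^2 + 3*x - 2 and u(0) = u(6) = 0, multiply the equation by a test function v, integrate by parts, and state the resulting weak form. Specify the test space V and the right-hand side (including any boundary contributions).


V = H^1_0(0, 6) (so v(0) = v(6) = 0); weak form: ∫_0^6 u'v' dx = ∫_0^6 (-x^2 + 3*x - 2) v dx for all v ∈ V.

Multiply both sides by a test function v and integrate from 0 to 6:
  ∫_0^6 −u''(x) v(x) dx = ∫_0^6 f(x) v(x) dx.
Integrate the LHS by parts once:
  ∫_0^6 −u'' v dx = −[u'(x) v(x)]_0^6 + ∫_0^6 u'(x) v'(x) dx.
Thus ∫_0^6 u'(x) v'(x) dx = ∫_0^6 f(x) v(x) dx + [u'(x) v(x)]_0^6.
Choose V so that boundary terms are either known or forced to vanish.
u is Dirichlet: u(0) = u(6) = 0. Let V = H^1_0(0, 6); then v(0) = v(6) = 0, and [u' v]_0^6 = 0.
Weak formulation: find u (satisfying any essential BC) such that ∫_0^6 u'(x) v'(x) dx = ∫_0^6 f v dx for all v ∈ V.
Substituting f(x) = -x^2 + 3*x - 2, the right-hand side is ∫_0^6 (-x^2 + 3*x - 2) v dx.


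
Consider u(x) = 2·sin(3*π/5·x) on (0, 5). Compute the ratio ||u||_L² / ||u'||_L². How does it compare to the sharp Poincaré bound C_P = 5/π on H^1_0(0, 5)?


||u||_L² / ||u'||_L² = 5/(3*π) < C_P = 5/π.

u(x) = 2·sin(3*π/5·x), so u'(x) = 6*π*cos(3*π*x/5)/5.
Writing u(x) = A·sin(kπx/L) with A = 2 and k = 3, use ∫_0^L sin²(kπx/L) dx = L/2 and ∫_0^L cos²(kπx/L) dx = L/2.
u² = 4·sin²(3*π/5·x) and (u')² = 36*π^2/25·cos²(3*π/5·x), and each of sin², cos² integrates to L/2 = 5/2 over (0, 5).
∫_0^5 u² dx = 10, so ||u||_L² = sqrt(10).
∫_0^5 (u')² dx = 18*π^2/5, so ||u'||_L² = 3*sqrt(10)*π/5.
Ratio ||u||_L² / ||u'||_L² = 5/(3*π).
Sharp Poincaré constant on H^1_0(0, 5) is C_P = L/π = 5/π, achieved by sin(π/5·x).
This is the k = 3 harmonic; the ratio L/(kπ) is strictly less than C_P = L/π, consistent with the sharp inequality ||u||_L² ≤ C_P ||u'||_L².


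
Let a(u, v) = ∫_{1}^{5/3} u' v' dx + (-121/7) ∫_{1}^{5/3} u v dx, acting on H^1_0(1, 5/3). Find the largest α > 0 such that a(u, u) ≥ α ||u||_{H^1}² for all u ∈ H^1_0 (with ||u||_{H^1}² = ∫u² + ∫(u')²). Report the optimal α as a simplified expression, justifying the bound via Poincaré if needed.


α = (-484 + 63*π^2)/(7*(4 + 9*π^2))

Coercivity of a(·,·) on H^1_0(1, 5/3) means a(u, u) ≥ α ||u||_{H^1}² for every u ∈ H^1_0.
The interval has length L = 2/3, and Poincaré/coercivity depend only on L. Here a(u, u) = ∫(u')² + (-121/7)·∫u².
Here c = -121/7 < 0 with |c| < (π/L)² = 9*π^2/4, so coercivity still holds. The condition a(u,u) ≥ α||u||_{H^1}² reads (1−α)∫(u')² ≥ (α−c)∫u². Any admissible α is ≤ 1 (rapidly oscillating u have ∫u²/∫(u')² → 0), and α = 1 would force 0 ≥ (1−c)∫u², impossible since c < 1; so 1−α > 0. By the sharp Poincaré inequality on H^1_0 of an interval of length L, ∫(u')² ≥ (π/L)²∫u² with equality for the first sine mode sin(π(x−x₀)/L) (x₀ the left endpoint), so the inequality holds for all u iff (1−α)(π/L)² ≥ α − c, i.e. α ≤ ((π/L)² + c)/((π/L)² + 1) = (1 + c(L/π)²)/(1 + (L/π)²). (Direct route, valid since c ≤ 0: Poincaré gives c∫u² ≥ c(L/π)²∫(u')², so a(u,u) ≥ (1 + c(L/π)²)∫(u')², while ||u||_{H^1}² ≤ (1 + (L/π)²)∫(u')²; dividing yields the same α.) With (π/L)² = 9*π^2/4 and c = -121/7, the largest admissible constant is α = ((π/L)² + c)/((π/L)² + 1).
Simplifying, α = (-484 + 63*π^2)/(7*(4 + 9*π^2)).


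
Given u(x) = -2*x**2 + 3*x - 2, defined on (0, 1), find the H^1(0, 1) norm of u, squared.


||u||_{H^1}^2 = 19/5

The H^1 norm (squared) on an interval (0, L) is
  ||u||_{H^1}^2 = ∫_0^L u(x)^2 dx + ∫_0^L u'(x)^2 dx.
Compute u'(x) = 3 - 4*x.
Then u(x)^2 = 4*x**4 - 12*x**3 + 17*x**2 - 12*x + 4 and u'(x)^2 = 16*x**2 - 24*x + 9.
Integrate each monomial from 0 to 1 using ∫_0^1 c·x^n dx = c·1^(n+1)/(n+1):
  ∫_0^1 u(x)^2 dx = ∫_0^1 (4*x^4 - 12*x^3 + 17*x^2 - 12*x + 4) dx. Term by term:
    ∫_0^1 4*x^4 dx = 4/5;  ∫_0^1 -12*x^3 dx = -3;  ∫_0^1 17*x^2 dx = 17/3;
    ∫_0^1 -12*x dx = -6;  ∫_0^1 4 dx = 4.
  Sum: 4/5 − 3 + 17/3 − 6 + 4 = 22/15.
  ∫_0^1 u'(x)^2 dx = ∫_0^1 (16*x^2 - 24*x + 9) dx. Term by term:
    ∫_0^1 16*x^2 dx = 16/3;  ∫_0^1 -24*x dx = -12;  ∫_0^1 9 dx = 9.
  Sum: 16/3 − 12 + 9 = 7/3.
Adding: ||u||_{H^1}^2 = 22/15 + 7/3 = 19/5.


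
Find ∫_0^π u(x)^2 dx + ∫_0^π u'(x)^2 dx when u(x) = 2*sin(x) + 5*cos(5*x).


||u||_{H^1(0,π)}^2 = 329*π

u'(x) = -25*sin(5*x) + 2*cos(x).
Expand u² and (u')² and integrate term by term on (0, π), using: for integers n ≥ 1, ∫_0^π sin²(nx) dx = ∫_0^π cos²(nx) dx = π/2; for n ≠ n', ∫_0^π sin(nx)sin(n'x) dx = ∫_0^π cos(nx)cos(n'x) dx = 0; and by product-to-sum, ∫_0^π sin(nx)cos(n'x) dx = ½∫_0^π [sin((n+n')x) + sin((n−n')x)] dx, which is 0 when n+n' is even and 2n/(n²−n'²) when n+n' is odd (it need not vanish on (0, π)).
  u² squared terms: (2)²·∫sin(x)² dx = 4·π/2 = 2*π;  (5)²·∫cos(5x)² dx = 25·π/2 = 25*π/2.
  u² cross terms: 2·(2)·(5)·∫sin(x)·cos(5x) dx = 20·(0) = 0.
  So ∫_0^π u² dx = 2*π + 25*π/2 + 0 = 29*π/2.
  (u')² squared terms: (-25)²·∫sin(5x)² dx = 625·π/2 = 625*π/2;  (2)²·∫cos(x)² dx = 4·π/2 = 2*π.
  (u')² cross terms: 2·(-25)·(2)·∫sin(5x)·cos(x) dx = -100·(0) = 0.
  So ∫_0^π (u')² dx = 625*π/2 + 2*π + 0 = 629*π/2.
||u||_{H^1}^2 = (29*π/2) + (629*π/2) = 329*π.


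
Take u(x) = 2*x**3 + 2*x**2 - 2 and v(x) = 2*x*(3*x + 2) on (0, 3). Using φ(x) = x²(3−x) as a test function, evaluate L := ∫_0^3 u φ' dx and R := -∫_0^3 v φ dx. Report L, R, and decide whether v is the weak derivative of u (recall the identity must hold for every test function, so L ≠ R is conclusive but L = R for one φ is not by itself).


LHS = -972/5, RHS = -972/5. Yes, v = u' weakly.

u(x) = 2*x**3 + 2*x**2 - 2, classical derivative u'(x) = 6*x**2 + 4*x.
φ(x) = x²(3−x), so φ'(x) = 3*x*(2 - x).
Note φ(0) = φ(3) = 0, so the boundary term u·φ vanishes.
LHS = ∫_0^3 u(x) φ'(x) dx = ∫_0^3 (-6*x^5 + 6*x^4 + 12*x^3 + 6*x^2 - 12*x) dx. Term by term:
  ∫_0^3 -6*x^5 dx = -729;  ∫_0^3 6*x^4 dx = 1458/5;  ∫_0^3 12*x^3 dx = 243;
  ∫_0^3 6*x^2 dx = 54;  ∫_0^3 -12*x dx = -54.
Sum: -729 + 1458/5 + 243 + 54 − 54 = -972/5.
So LHS = -972/5.
∫_0^3 v(x) φ(x) dx = ∫_0^3 (-6*x^5 + 14*x^4 + 12*x^3) dx. Term by term:
  ∫_0^3 -6*x^5 dx = -729;  ∫_0^3 14*x^4 dx = 3402/5;  ∫_0^3 12*x^3 dx = 243.
Sum: -729 + 3402/5 + 243 = 972/5.
So RHS = -∫_0^3 v(x) φ(x) dx = -972/5.
LHS = RHS, so the identity holds for this test φ.
Moreover u is smooth here and v(x) = u'(x) = 6*x**2 + 4*x pointwise, so the identity holds for every test function. Hence v is the weak derivative of u.


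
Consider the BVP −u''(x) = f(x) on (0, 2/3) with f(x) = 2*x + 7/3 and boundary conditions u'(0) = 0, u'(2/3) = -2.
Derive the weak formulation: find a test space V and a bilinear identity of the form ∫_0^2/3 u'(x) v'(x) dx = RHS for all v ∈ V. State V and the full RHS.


V = H^1(0, 2/3) (v unrestricted at boundary; u is determined up to an additive constant); weak form: ∫_0^2/3 u'v' dx = ∫_0^2/3 (2*x + 7/3) v dx − 2·v(2/3) for all v ∈ V.

Multiply both sides by a test function v and integrate from 0 to 2/3:
  ∫_0^2/3 −u''(x) v(x) dx = ∫_0^2/3 f(x) v(x) dx.
Integrate the LHS by parts once:
  ∫_0^2/3 −u'' v dx = −[u'(x) v(x)]_0^2/3 + ∫_0^2/3 u'(x) v'(x) dx.
Thus ∫_0^2/3 u'(x) v'(x) dx = ∫_0^2/3 f(x) v(x) dx + [u'(x) v(x)]_0^2/3.
Choose V so that boundary terms are either known or forced to vanish.
u has inhomogeneous Neumann u'(0) = 0, u'(2/3) = -2. [u' v]_0^2/3 = (-2)·v(2/3) − (0)·v(0) = − 2·v(2/3). Take V = H^1(0, 2/3); boundary term becomes part of RHS.
Weak formulation: find u (satisfying any essential BC) such that ∫_0^2/3 u'(x) v'(x) dx = ∫_0^2/3 f v dx − 2·v(2/3) for all v ∈ V (Neumann data are natural BCs: they enter the RHS as boundary terms).
Substituting f(x) = 2*x + 7/3, the right-hand side is ∫_0^2/3 (2*x + 7/3) v dx − 2·v(2/3).
Compatibility check (pure Neumann): taking v ≡ 1 ∈ V gives 0 = ∫_0^2/3 f dx + (-2) − (0), i.e. ∫_0^2/3 f dx must equal u'(0) − u'(2/3) = 2. Indeed ∫_0^2/3 (2*x + 7/3) dx = 2, so the data are compatible. The solution is then unique only up to an additive constant (fix it e.g. by requiring ∫_0^2/3 u dx = 0).


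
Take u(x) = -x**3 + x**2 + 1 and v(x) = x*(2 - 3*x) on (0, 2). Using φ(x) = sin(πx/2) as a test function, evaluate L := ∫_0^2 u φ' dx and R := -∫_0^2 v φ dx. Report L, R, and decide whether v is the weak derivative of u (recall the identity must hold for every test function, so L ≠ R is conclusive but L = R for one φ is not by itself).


LHS = -96/π^3 + 16/π, RHS = -96/π^3 + 16/π. Yes, v = u' weakly.

u(x) = -x**3 + x**2 + 1, classical derivative u'(x) = -3*x**2 + 2*x.
φ(x) = sin(πx/2), so φ'(x) = π*cos(π*x/2)/2.
Note φ(0) = φ(2) = 0, so the boundary term u·φ vanishes.
LHS = ∫_0^2 u(x) φ'(x) dx = ∫_0^2 (-π*x^3*cos(π*x/2)/2 + π*x^2*cos(π*x/2)/2 + π*cos(π*x/2)/2) dx. Term by term:
  ∫_0^2 π*cos(π*x/2)/2 dx = 0;  ∫_0^2 π*x^2*cos(π*x/2)/2 dx = -8/π;  ∫_0^2 -π*x^3*cos(π*x/2)/2 dx = -96/π^3 + 24/π.
Sum: 0 − 8/π + -96/π^3 + 24/π = -96/π^3 + 16/π.
So LHS = -96/π^3 + 16/π.
∫_0^2 v(x) φ(x) dx = ∫_0^2 (-3*x^2*sin(π*x/2) + 2*x*sin(π*x/2)) dx. Term by term:
  ∫_0^2 -3*x^2*sin(π*x/2) dx = -24/π + 96/π^3;  ∫_0^2 2*x*sin(π*x/2) dx = 8/π.
Sum: -24/π + 96/π^3 + 8/π = -16/π + 96/π^3.
So RHS = -∫_0^2 v(x) φ(x) dx = -96/π^3 + 16/π.
LHS = RHS, so the identity holds for this test φ.
Moreover u is smooth here and v(x) = u'(x) = -3*x**2 + 2*x pointwise, so the identity holds for every test function. Hence v is the weak derivative of u.


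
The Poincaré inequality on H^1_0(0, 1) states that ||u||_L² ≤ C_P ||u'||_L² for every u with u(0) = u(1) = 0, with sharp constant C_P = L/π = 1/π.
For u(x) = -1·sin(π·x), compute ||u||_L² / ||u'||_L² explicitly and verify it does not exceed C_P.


||u||_L² / ||u'||_L² = 1/π = C_P.

u(x) = -1·sin(π·x), so u'(x) = -π*cos(π*x).
Writing u(x) = A·sin(kπx/L) with A = -1 and k = 1, use ∫_0^L sin²(kπx/L) dx = L/2 and ∫_0^L cos²(kπx/L) dx = L/2.
u² = 1·sin²(π·x) and (u')² = π^2·cos²(π·x), and each of sin², cos² integrates to L/2 = 1/2 over (0, 1).
∫_0^1 u² dx = 1/2, so ||u||_L² = sqrt(2)/2.
∫_0^1 (u')² dx = π^2/2, so ||u'||_L² = sqrt(2)*π/2.
Ratio ||u||_L² / ||u'||_L² = 1/π.
Sharp Poincaré constant on H^1_0(0, 1) is C_P = L/π = 1/π, achieved by sin(π·x).
This is the k = 1 eigenfunction (up to amplitude), so the ratio equals the sharp Poincaré constant exactly.


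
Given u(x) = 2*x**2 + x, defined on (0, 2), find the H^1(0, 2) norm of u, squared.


||u||_{H^1}^2 = 1574/15

The H^1 norm (squared) on an interval (0, L) is
  ||u||_{H^1}^2 = ∫_0^L u(x)^2 dx + ∫_0^L u'(x)^2 dx.
Compute u'(x) = 4*x + 1.
Then u(x)^2 = 4*x**4 + 4*x**3 + x**2 and u'(x)^2 = 16*x**2 + 8*x + 1.
Integrate each monomial from 0 to 2 using ∫_0^2 c·x^n dx = c·2^(n+1)/(n+1):
  ∫_0^2 u(x)^2 dx = ∫_0^2 (4*x^4 + 4*x^3 + x^2) dx. Term by term:
    ∫_0^2 4*x^4 dx = 128/5;  ∫_0^2 4*x^3 dx = 16;  ∫_0^2 x^2 dx = 8/3.
  Sum: 128/5 + 16 + 8/3 = 664/15.
  ∫_0^2 u'(x)^2 dx = ∫_0^2 (16*x^2 + 8*x + 1) dx. Term by term:
    ∫_0^2 16*x^2 dx = 128/3;  ∫_0^2 8*x dx = 16;  ∫_0^2 1 dx = 2.
  Sum: 128/3 + 16 + 2 = 182/3.
Adding: ||u||_{H^1}^2 = 664/15 + 182/3 = 1574/15.


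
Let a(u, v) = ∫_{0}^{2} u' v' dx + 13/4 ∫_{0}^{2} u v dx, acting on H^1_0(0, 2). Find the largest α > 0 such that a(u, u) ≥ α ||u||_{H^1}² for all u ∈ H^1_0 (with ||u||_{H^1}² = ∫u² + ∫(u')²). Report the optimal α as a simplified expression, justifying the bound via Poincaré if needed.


α = 1

Coercivity of a(·,·) on H^1_0(0, 2) means a(u, u) ≥ α ||u||_{H^1}² for every u ∈ H^1_0.
The interval has length L = 2, and Poincaré/coercivity depend only on L. Here a(u, u) = ∫(u')² + (13/4)·∫u².
Here c = 13/4 ≥ 1, so a(u,u) = ∫(u')² + c∫u² ≥ ∫(u')² + ∫u² = ||u||_{H^1}², i.e. α = 1 works. No larger α is possible: a(u,u) ≥ α||u||_{H^1}² means (1−α)∫(u')² ≥ (α−c)∫u², and for the modes u_n = sin(nπ(x−x₀)/L) (x₀ the left endpoint) one has ∫u_n²/∫(u_n')² = (L/(nπ))² → 0, so a(u_n,u_n)/||u_n||_{H^1}² → 1. Hence the optimal constant is α = 1.
Therefore α = 1.


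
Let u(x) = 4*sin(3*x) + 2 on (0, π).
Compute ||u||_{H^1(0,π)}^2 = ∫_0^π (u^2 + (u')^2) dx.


||u||_{H^1(0,π)}^2 = 32/3 + 84*π

u'(x) = 12*cos(3*x).
Expand u² and (u')² and integrate term by term on (0, π), using: for integers n ≥ 1, ∫_0^π sin²(nx) dx = ∫_0^π cos²(nx) dx = π/2; for n ≠ n', ∫_0^π sin(nx)sin(n'x) dx = ∫_0^π cos(nx)cos(n'x) dx = 0; and by product-to-sum, ∫_0^π sin(nx)cos(n'x) dx = ½∫_0^π [sin((n+n')x) + sin((n−n')x)] dx, which is 0 when n+n' is even and 2n/(n²−n'²) when n+n' is odd (it need not vanish on (0, π)). For the constant mode: ∫_0^π 1 dx = π, ∫_0^π cos(nx) dx = 0, ∫_0^π sin(nx) dx = (1−(−1)^n)/n.
  u² squared terms: (2)²·∫1 dx = 4·π = 4*π;  (4)²·∫sin(3x)² dx = 16·π/2 = 8*π.
  u² cross terms: 2·(2)·(4)·∫1·sin(3x) dx = 16·(2/3) = 32/3.
  So ∫_0^π u² dx = 4*π + 8*π + 32/3 = 32/3 + 12*π.
  (u')² squared terms: (12)²·∫cos(3x)² dx = 144·π/2 = 72*π.
  So ∫_0^π (u')² dx = 72*π.
||u||_{H^1}^2 = (32/3 + 12*π) + (72*π) = 32/3 + 84*π.


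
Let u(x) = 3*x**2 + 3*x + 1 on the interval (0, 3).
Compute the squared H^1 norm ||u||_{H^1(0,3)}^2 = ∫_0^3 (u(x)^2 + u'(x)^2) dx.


||u||_{H^1}^2 = 14799/10

The H^1 norm (squared) on an interval (0, L) is
  ||u||_{H^1}^2 = ∫_0^L u(x)^2 dx + ∫_0^L u'(x)^2 dx.
Compute u'(x) = 6*x + 3.
Then u(x)^2 = 9*x**4 + 18*x**3 + 15*x**2 + 6*x + 1 and u'(x)^2 = 36*x**2 + 36*x + 9.
Integrate each monomial from 0 to 3 using ∫_0^3 c·x^n dx = c·3^(n+1)/(n+1):
  ∫_0^3 u(x)^2 dx = ∫_0^3 (9*x^4 + 18*x^3 + 15*x^2 + 6*x + 1) dx. Term by term:
    ∫_0^3 9*x^4 dx = 2187/5;  ∫_0^3 18*x^3 dx = 729/2;  ∫_0^3 15*x^2 dx = 135;
    ∫_0^3 6*x dx = 27;  ∫_0^3 1 dx = 3.
  Sum: 2187/5 + 729/2 + 135 + 27 + 3 = 9669/10.
  ∫_0^3 u'(x)^2 dx = ∫_0^3 (36*x^2 + 36*x + 9) dx. Term by term:
    ∫_0^3 36*x^2 dx = 324;  ∫_0^3 36*x dx = 162;  ∫_0^3 9 dx = 27.
  Sum: 324 + 162 + 27 = 513.
Adding: ||u||_{H^1}^2 = 9669/10 + 513 = 14799/10.


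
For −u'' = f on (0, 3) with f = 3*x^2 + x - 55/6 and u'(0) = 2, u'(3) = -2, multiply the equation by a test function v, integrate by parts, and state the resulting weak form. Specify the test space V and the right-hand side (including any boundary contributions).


V = H^1(0, 3) (v unrestricted at boundary; u is determined up to an additive constant); weak form: ∫_0^3 u'v' dx = ∫_0^3 (3*x^2 + x - 55/6) v dx − 2·v(3) − 2·v(0) for all v ∈ V.

Multiply both sides by a test function v and integrate from 0 to 3:
  ∫_0^3 −u''(x) v(x) dx = ∫_0^3 f(x) v(x) dx.
Integrate the LHS by parts once:
  ∫_0^3 −u'' v dx = −[u'(x) v(x)]_0^3 + ∫_0^3 u'(x) v'(x) dx.
Thus ∫_0^3 u'(x) v'(x) dx = ∫_0^3 f(x) v(x) dx + [u'(x) v(x)]_0^3.
Choose V so that boundary terms are either known or forced to vanish.
u has inhomogeneous Neumann u'(0) = 2, u'(3) = -2. [u' v]_0^3 = (-2)·v(3) − (2)·v(0) = − 2·v(3) − 2·v(0). Take V = H^1(0, 3); boundary term becomes part of RHS.
Weak formulation: find u (satisfying any essential BC) such that ∫_0^3 u'(x) v'(x) dx = ∫_0^3 f v dx − 2·v(3) − 2·v(0) for all v ∈ V (Neumann data are natural BCs: they enter the RHS as boundary terms).
Substituting f(x) = 3*x^2 + x - 55/6, the right-hand side is ∫_0^3 (3*x^2 + x - 55/6) v dx − 2·v(3) − 2·v(0).
Compatibility check (pure Neumann): taking v ≡ 1 ∈ V gives 0 = ∫_0^3 f dx + (-2) − (2), i.e. ∫_0^3 f dx must equal u'(0) − u'(3) = 4. Indeed ∫_0^3 (3*x^2 + x - 55/6) dx = 4, so the data are compatible. The solution is then unique only up to an additive constant (fix it e.g. by requiring ∫_0^3 u dx = 0).


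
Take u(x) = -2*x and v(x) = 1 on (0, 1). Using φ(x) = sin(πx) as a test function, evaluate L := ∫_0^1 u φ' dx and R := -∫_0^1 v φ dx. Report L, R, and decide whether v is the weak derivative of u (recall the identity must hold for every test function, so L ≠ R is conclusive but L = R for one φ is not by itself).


LHS = 4/π, RHS = -2/π. No, v is not the weak derivative of u.

u(x) = -2*x, classical derivative u'(x) = -2.
φ(x) = sin(πx), so φ'(x) = π*cos(π*x).
Note φ(0) = φ(1) = 0, so the boundary term u·φ vanishes.
LHS = ∫_0^1 u(x) φ'(x) dx = ∫_0^1 (-2*π*x*cos(π*x)) dx. Term by term:
  ∫_0^1 -2*π*x*cos(π*x) dx = 4/π.
So LHS = 4/π.
∫_0^1 v(x) φ(x) dx = ∫_0^1 (sin(π*x)) dx. Term by term:
  ∫_0^1 sin(π*x) dx = 2/π.
So RHS = -∫_0^1 v(x) φ(x) dx = -2/π.
LHS − RHS = 6/π ≠ 0, so the identity fails.
(For a valid weak derivative the identity must hold for EVERY test function, in particular this one. The failure shows v is NOT the weak derivative of u.)
Correct weak derivative would be u'(x) = -2.


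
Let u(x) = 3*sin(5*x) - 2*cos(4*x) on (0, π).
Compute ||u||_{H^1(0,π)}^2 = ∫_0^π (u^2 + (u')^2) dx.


||u||_{H^1(0,π)}^2 = -680/3 + 151*π

u'(x) = 8*sin(4*x) + 15*cos(5*x).
Expand u² and (u')² and integrate term by term on (0, π), using: for integers n ≥ 1, ∫_0^π sin²(nx) dx = ∫_0^π cos²(nx) dx = π/2; for n ≠ n', ∫_0^π sin(nx)sin(n'x) dx = ∫_0^π cos(nx)cos(n'x) dx = 0; and by product-to-sum, ∫_0^π sin(nx)cos(n'x) dx = ½∫_0^π [sin((n+n')x) + sin((n−n')x)] dx, which is 0 when n+n' is even and 2n/(n²−n'²) when n+n' is odd (it need not vanish on (0, π)).
  u² squared terms: (-2)²·∫cos(4x)² dx = 4·π/2 = 2*π;  (3)²·∫sin(5x)² dx = 9·π/2 = 9*π/2.
  u² cross terms: 2·(-2)·(3)·∫cos(4x)·sin(5x) dx = -12·(10/9) = -40/3.
  So ∫_0^π u² dx = 2*π + 9*π/2 − 40/3 = -40/3 + 13*π/2.
  (u')² squared terms: (8)²·∫sin(4x)² dx = 64·π/2 = 32*π;  (15)²·∫cos(5x)² dx = 225·π/2 = 225*π/2.
  (u')² cross terms: 2·(8)·(15)·∫sin(4x)·cos(5x) dx = 240·(-8/9) = -640/3.
  So ∫_0^π (u')² dx = 32*π + 225*π/2 − 640/3 = -640/3 + 289*π/2.
||u||_{H^1}^2 = (-40/3 + 13*π/2) + (-640/3 + 289*π/2) = -680/3 + 151*π.


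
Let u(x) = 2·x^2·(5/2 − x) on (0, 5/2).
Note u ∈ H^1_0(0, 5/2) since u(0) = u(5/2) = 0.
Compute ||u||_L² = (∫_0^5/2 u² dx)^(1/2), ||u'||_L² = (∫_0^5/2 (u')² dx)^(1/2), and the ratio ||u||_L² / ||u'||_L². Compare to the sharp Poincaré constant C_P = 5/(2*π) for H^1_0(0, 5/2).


||u||_L² / ||u'||_L² = 5*sqrt(14)/28 < C_P = 5/(2*π).

u(x) = 2·x^2·(5/2 − x), so u'(x) = 2*x*(5 - 3*x).
u(x) = 2·x^2·(5/2 − x) vanishes at x = 0 and x = 5/2, so u ∈ H^1_0(0, 5/2). Differentiate via the product rule and integrate the resulting polynomials term by term.
  ∫_0^5/2 u² dx = ∫_0^5/2 (4*x^6 - 20*x^5 + 25*x^4) dx. Term by term:
    ∫_0^5/2 4*x^6 dx = 78125/224;  ∫_0^5/2 -20*x^5 dx = -78125/96;  ∫_0^5/2 25*x^4 dx = 15625/32.
  Sum: 78125/224 − 78125/96 + 15625/32 = 15625/672.
  ∫_0^5/2 (u')² dx = ∫_0^5/2 (36*x^4 - 120*x^3 + 100*x^2) dx. Term by term:
    ∫_0^5/2 36*x^4 dx = 5625/8;  ∫_0^5/2 -120*x^3 dx = -9375/8;  ∫_0^5/2 100*x^2 dx = 3125/6.
  Sum: 5625/8 − 9375/8 + 3125/6 = 625/12.
∫_0^5/2 u² dx = 15625/672, so ||u||_L² = 125*sqrt(42)/168.
∫_0^5/2 (u')² dx = 625/12, so ||u'||_L² = 25*sqrt(3)/6.
Ratio ||u||_L² / ||u'||_L² = 5*sqrt(14)/28.
Sharp Poincaré constant on H^1_0(0, 5/2) is C_P = L/π = 5/(2*π), achieved by sin(2*π/5·x).
A polynomial bump cannot attain the sharp Poincaré constant (only the first sine eigenfunction does), so the ratio is strictly less than C_P, consistent with ||u||_L² ≤ C_P ||u'||_L².


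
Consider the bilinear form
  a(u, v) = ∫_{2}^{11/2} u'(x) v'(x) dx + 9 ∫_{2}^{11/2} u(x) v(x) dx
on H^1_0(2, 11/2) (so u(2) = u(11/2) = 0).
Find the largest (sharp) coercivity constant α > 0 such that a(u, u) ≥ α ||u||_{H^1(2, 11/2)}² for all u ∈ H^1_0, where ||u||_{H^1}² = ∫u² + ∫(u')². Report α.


α = 1

Coercivity of a(·,·) on H^1_0(2, 11/2) means a(u, u) ≥ α ||u||_{H^1}² for every u ∈ H^1_0.
The interval has length L = 7/2, and Poincaré/coercivity depend only on L. Here a(u, u) = ∫(u')² + (9)·∫u².
Here c = 9 ≥ 1, so a(u,u) = ∫(u')² + c∫u² ≥ ∫(u')² + ∫u² = ||u||_{H^1}², i.e. α = 1 works. No larger α is possible: a(u,u) ≥ α||u||_{H^1}² means (1−α)∫(u')² ≥ (α−c)∫u², and for the modes u_n = sin(nπ(x−x₀)/L) (x₀ the left endpoint) one has ∫u_n²/∫(u_n')² = (L/(nπ))² → 0, so a(u_n,u_n)/||u_n||_{H^1}² → 1. Hence the optimal constant is α = 1.
Therefore α = 1.


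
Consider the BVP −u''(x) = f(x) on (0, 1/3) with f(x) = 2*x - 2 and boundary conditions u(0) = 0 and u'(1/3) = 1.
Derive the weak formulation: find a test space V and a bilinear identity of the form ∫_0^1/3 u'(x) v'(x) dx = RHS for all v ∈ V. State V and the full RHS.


V = {v ∈ H^1(0, 1/3) : v(0) = 0} (test functions vanish at x = 0 where u is specified); weak form: ∫_0^1/3 u'v' dx = ∫_0^1/3 (2*x - 2) v dx + v(1/3) for all v ∈ V.

Multiply both sides by a test function v and integrate from 0 to 1/3:
  ∫_0^1/3 −u''(x) v(x) dx = ∫_0^1/3 f(x) v(x) dx.
Integrate the LHS by parts once:
  ∫_0^1/3 −u'' v dx = −[u'(x) v(x)]_0^1/3 + ∫_0^1/3 u'(x) v'(x) dx.
Thus ∫_0^1/3 u'(x) v'(x) dx = ∫_0^1/3 f(x) v(x) dx + [u'(x) v(x)]_0^1/3.
Choose V so that boundary terms are either known or forced to vanish.
Mixed BC: u(0) = 0 (Dirichlet) and u'(1/3) = 1 (Neumann). Define V = {v ∈ H^1(0, 1/3) : v(0) = 0}. Then [u' v]_0^1/3 = u'(1/3)·v(1/3) − u'(0)·0 = v(1/3).
Weak formulation: find u (satisfying any essential BC) such that ∫_0^1/3 u'(x) v'(x) dx = ∫_0^1/3 f v dx + v(1/3) for all v ∈ V (Dirichlet at 0 absorbed into V; Neumann datum at x = 1/3 contributes the boundary term).
Substituting f(x) = 2*x - 2, the right-hand side is ∫_0^1/3 (2*x - 2) v dx + v(1/3).


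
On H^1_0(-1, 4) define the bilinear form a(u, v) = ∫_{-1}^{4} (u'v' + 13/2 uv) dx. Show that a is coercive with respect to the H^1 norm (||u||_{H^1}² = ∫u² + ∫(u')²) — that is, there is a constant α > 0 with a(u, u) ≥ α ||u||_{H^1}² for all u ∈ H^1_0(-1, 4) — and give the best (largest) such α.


α = 1

Coercivity of a(·,·) on H^1_0(-1, 4) means a(u, u) ≥ α ||u||_{H^1}² for every u ∈ H^1_0.
The interval has length L = 5, and Poincaré/coercivity depend only on L. Here a(u, u) = ∫(u')² + (13/2)·∫u².
Here c = 13/2 ≥ 1, so a(u,u) = ∫(u')² + c∫u² ≥ ∫(u')² + ∫u² = ||u||_{H^1}², i.e. α = 1 works. No larger α is possible: a(u,u) ≥ α||u||_{H^1}² means (1−α)∫(u')² ≥ (α−c)∫u², and for the modes u_n = sin(nπ(x−x₀)/L) (x₀ the left endpoint) one has ∫u_n²/∫(u_n')² = (L/(nπ))² → 0, so a(u_n,u_n)/||u_n||_{H^1}² → 1. Hence the optimal constant is α = 1.
Therefore α = 1.


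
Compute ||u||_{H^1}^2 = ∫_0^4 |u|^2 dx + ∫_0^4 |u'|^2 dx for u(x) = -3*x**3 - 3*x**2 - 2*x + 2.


||u||_{H^1}^2 = 6581408/105

The H^1 norm (squared) on an interval (0, L) is
  ||u||_{H^1}^2 = ∫_0^L u(x)^2 dx + ∫_0^L u'(x)^2 dx.
Compute u'(x) = -9*x**2 - 6*x - 2.
Then u(x)^2 = 9*x**6 + 18*x**5 + 21*x**4 - 8*x**2 - 8*x + 4 and u'(x)^2 = 81*x**4 + 108*x**3 + 72*x**2 + 24*x + 4.
Integrate each monomial from 0 to 4 using ∫_0^4 c·x^n dx = c·4^(n+1)/(n+1):
  ∫_0^4 u(x)^2 dx = ∫_0^4 (9*x^6 + 18*x^5 + 21*x^4 - 8*x^2 - 8*x + 4) dx. Term by term:
    ∫_0^4 9*x^6 dx = 147456/7;  ∫_0^4 18*x^5 dx = 12288;  ∫_0^4 21*x^4 dx = 21504/5;
    ∫_0^4 -8*x^2 dx = -512/3;  ∫_0^4 -8*x dx = -64;  ∫_0^4 4 dx = 16.
  Sum: 147456/7 + 12288 + 21504/5 − 512/3 − 64 + 16 = 3930704/105.
  ∫_0^4 u'(x)^2 dx = ∫_0^4 (81*x^4 + 108*x^3 + 72*x^2 + 24*x + 4) dx. Term by term:
    ∫_0^4 81*x^4 dx = 82944/5;  ∫_0^4 108*x^3 dx = 6912;  ∫_0^4 72*x^2 dx = 1536;
    ∫_0^4 24*x dx = 192;  ∫_0^4 4 dx = 16.
  Sum: 82944/5 + 6912 + 1536 + 192 + 16 = 126224/5.
Adding: ||u||_{H^1}^2 = 3930704/105 + 126224/5 = 6581408/105.


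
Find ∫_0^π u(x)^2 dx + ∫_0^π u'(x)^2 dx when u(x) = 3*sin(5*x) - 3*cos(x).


||u||_{H^1(0,π)}^2 = 126*π

u'(x) = 3*sin(x) + 15*cos(5*x).
Expand u² and (u')² and integrate term by term on (0, π), using: for integers n ≥ 1, ∫_0^π sin²(nx) dx = ∫_0^π cos²(nx) dx = π/2; for n ≠ n', ∫_0^π sin(nx)sin(n'x) dx = ∫_0^π cos(nx)cos(n'x) dx = 0; and by product-to-sum, ∫_0^π sin(nx)cos(n'x) dx = ½∫_0^π [sin((n+n')x) + sin((n−n')x)] dx, which is 0 when n+n' is even and 2n/(n²−n'²) when n+n' is odd (it need not vanish on (0, π)).
  u² squared terms: (-3)²·∫cos(x)² dx = 9·π/2 = 9*π/2;  (3)²·∫sin(5x)² dx = 9·π/2 = 9*π/2.
  u² cross terms: 2·(-3)·(3)·∫cos(x)·sin(5x) dx = -18·(0) = 0.
  So ∫_0^π u² dx = 9*π/2 + 9*π/2 + 0 = 9*π.
  (u')² squared terms: (3)²·∫sin(x)² dx = 9·π/2 = 9*π/2;  (15)²·∫cos(5x)² dx = 225·π/2 = 225*π/2.
  (u')² cross terms: 2·(3)·(15)·∫sin(x)·cos(5x) dx = 90·(0) = 0.
  So ∫_0^π (u')² dx = 9*π/2 + 225*π/2 + 0 = 117*π.
||u||_{H^1}^2 = (9*π) + (117*π) = 126*π.


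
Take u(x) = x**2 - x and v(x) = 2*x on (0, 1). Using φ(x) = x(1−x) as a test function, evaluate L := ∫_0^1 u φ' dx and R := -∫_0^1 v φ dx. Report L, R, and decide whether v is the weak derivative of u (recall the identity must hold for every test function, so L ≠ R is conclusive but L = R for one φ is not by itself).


LHS = 0, RHS = -1/6. No, v is not the weak derivative of u.

u(x) = x**2 - x, classical derivative u'(x) = 2*x - 1.
φ(x) = x(1−x), so φ'(x) = 1 - 2*x.
Note φ(0) = φ(1) = 0, so the boundary term u·φ vanishes.
LHS = ∫_0^1 u(x) φ'(x) dx = ∫_0^1 (-2*x^3 + 3*x^2 - x) dx. Term by term:
  ∫_0^1 -2*x^3 dx = -1/2;  ∫_0^1 3*x^2 dx = 1;  ∫_0^1 -x dx = -1/2.
Sum: -1/2 + 1 − 1/2 = 0.
So LHS = 0.
∫_0^1 v(x) φ(x) dx = ∫_0^1 (-2*x^3 + 2*x^2) dx. Term by term:
  ∫_0^1 -2*x^3 dx = -1/2;  ∫_0^1 2*x^2 dx = 2/3.
Sum: -1/2 + 2/3 = 1/6.
So RHS = -∫_0^1 v(x) φ(x) dx = -1/6.
LHS − RHS = 1/6 ≠ 0, so the identity fails.
(For a valid weak derivative the identity must hold for EVERY test function, in particular this one. The failure shows v is NOT the weak derivative of u.)
Correct weak derivative would be u'(x) = 2*x - 1.


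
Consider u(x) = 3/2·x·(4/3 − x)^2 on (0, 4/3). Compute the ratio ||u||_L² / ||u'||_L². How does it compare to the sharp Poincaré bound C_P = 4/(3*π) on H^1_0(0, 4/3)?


||u||_L² / ||u'||_L² = 2*sqrt(14)/21 < C_P = 4/(3*π).

u(x) = 3/2·x·(4/3 − x)^2, so u'(x) = (3*x - 4)*(9*x - 4)/6.
u(x) = 3/2·x·(4/3 − x)^2 vanishes at x = 0 and x = 4/3, so u ∈ H^1_0(0, 4/3). Differentiate via the product rule and integrate the resulting polynomials term by term.
  ∫_0^4/3 u² dx = ∫_0^4/3 (9*x^6/4 - 12*x^5 + 24*x^4 - 64*x^3/3 + 64*x^2/9) dx. Term by term:
    ∫_0^4/3 9*x^6/4 dx = 4096/1701;  ∫_0^4/3 -12*x^5 dx = -8192/729;  ∫_0^4/3 24*x^4 dx = 8192/405;
    ∫_0^4/3 -64*x^3/3 dx = -4096/243;  ∫_0^4/3 64*x^2/9 dx = 4096/729.
  Sum: 4096/1701 − 8192/729 + 8192/405 − 4096/243 + 4096/729 = 4096/25515.
  ∫_0^4/3 (u')² dx = ∫_0^4/3 (81*x^4/4 - 72*x^3 + 88*x^2 - 128*x/3 + 64/9) dx. Term by term:
    ∫_0^4/3 81*x^4/4 dx = 256/15;  ∫_0^4/3 -72*x^3 dx = -512/9;  ∫_0^4/3 88*x^2 dx = 5632/81;
    ∫_0^4/3 -128*x/3 dx = -1024/27;  ∫_0^4/3 64/9 dx = 256/27.
  Sum: 256/15 − 512/9 + 5632/81 − 1024/27 + 256/27 = 512/405.
∫_0^4/3 u² dx = 4096/25515, so ||u||_L² = 64*sqrt(35)/945.
∫_0^4/3 (u')² dx = 512/405, so ||u'||_L² = 16*sqrt(10)/45.
Ratio ||u||_L² / ||u'||_L² = 2*sqrt(14)/21.
Sharp Poincaré constant on H^1_0(0, 4/3) is C_P = L/π = 4/(3*π), achieved by sin(3*π/4·x).
A polynomial bump cannot attain the sharp Poincaré constant (only the first sine eigenfunction does), so the ratio is strictly less than C_P, consistent with ||u||_L² ≤ C_P ||u'||_L².


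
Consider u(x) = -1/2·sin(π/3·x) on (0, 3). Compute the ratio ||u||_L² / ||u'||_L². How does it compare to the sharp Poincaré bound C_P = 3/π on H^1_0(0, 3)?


||u||_L² / ||u'||_L² = 3/π = C_P.

u(x) = -1/2·sin(π/3·x), so u'(x) = -π*cos(π*x/3)/6.
Writing u(x) = A·sin(kπx/L) with A = -1/2 and k = 1, use ∫_0^L sin²(kπx/L) dx = L/2 and ∫_0^L cos²(kπx/L) dx = L/2.
u² = 1/4·sin²(π/3·x) and (u')² = π^2/36·cos²(π/3·x), and each of sin², cos² integrates to L/2 = 3/2 over (0, 3).
∫_0^3 u² dx = 3/8, so ||u||_L² = sqrt(6)/4.
∫_0^3 (u')² dx = π^2/24, so ||u'||_L² = sqrt(6)*π/12.
Ratio ||u||_L² / ||u'||_L² = 3/π.
Sharp Poincaré constant on H^1_0(0, 3) is C_P = L/π = 3/π, achieved by sin(π/3·x).
This is the k = 1 eigenfunction (up to amplitude), so the ratio equals the sharp Poincaré constant exactly.


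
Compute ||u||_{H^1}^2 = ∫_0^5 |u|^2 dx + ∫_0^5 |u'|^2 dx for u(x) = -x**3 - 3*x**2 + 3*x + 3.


||u||_{H^1}^2 = 254805/7

The H^1 norm (squared) on an interval (0, L) is
  ||u||_{H^1}^2 = ∫_0^L u(x)^2 dx + ∫_0^L u'(x)^2 dx.
Compute u'(x) = -3*x**2 - 6*x + 3.
Then u(x)^2 = x**6 + 6*x**5 + 3*x**4 - 24*x**3 - 9*x**2 + 18*x + 9 and u'(x)^2 = 9*x**4 + 36*x**3 + 18*x**2 - 36*x + 9.
Integrate each monomial from 0 to 5 using ∫_0^5 c·x^n dx = c·5^(n+1)/(n+1):
  ∫_0^5 u(x)^2 dx = ∫_0^5 (x^6 + 6*x^5 + 3*x^4 - 24*x^3 - 9*x^2 + 18*x + 9) dx. Term by term:
    ∫_0^5 x^6 dx = 78125/7;  ∫_0^5 6*x^5 dx = 15625;  ∫_0^5 3*x^4 dx = 1875;
    ∫_0^5 -24*x^3 dx = -3750;  ∫_0^5 -9*x^2 dx = -375;  ∫_0^5 18*x dx = 225;
    ∫_0^5 9 dx = 45.
  Sum: 78125/7 + 15625 + 1875 − 3750 − 375 + 225 + 45 = 173640/7.
  ∫_0^5 u'(x)^2 dx = ∫_0^5 (9*x^4 + 36*x^3 + 18*x^2 - 36*x + 9) dx. Term by term:
    ∫_0^5 9*x^4 dx = 5625;  ∫_0^5 36*x^3 dx = 5625;  ∫_0^5 18*x^2 dx = 750;
    ∫_0^5 -36*x dx = -450;  ∫_0^5 9 dx = 45.
  Sum: 5625 + 5625 + 750 − 450 + 45 = 11595.
Adding: ||u||_{H^1}^2 = 173640/7 + 11595 = 254805/7.


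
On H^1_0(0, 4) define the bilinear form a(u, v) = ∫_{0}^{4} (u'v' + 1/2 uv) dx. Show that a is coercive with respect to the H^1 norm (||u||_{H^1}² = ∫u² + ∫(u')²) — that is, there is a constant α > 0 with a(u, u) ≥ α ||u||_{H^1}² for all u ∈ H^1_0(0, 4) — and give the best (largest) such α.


α = (8 + π^2)/(π^2 + 16)

Coercivity of a(·,·) on H^1_0(0, 4) means a(u, u) ≥ α ||u||_{H^1}² for every u ∈ H^1_0.
The interval has length L = 4, and Poincaré/coercivity depend only on L. Here a(u, u) = ∫(u')² + (1/2)·∫u².
Here 0 < c = 1/2 < 1. The condition a(u,u) ≥ α||u||_{H^1}² reads (1−α)∫(u')² ≥ (α−c)∫u². Any admissible α is ≤ 1 (rapidly oscillating u have ∫u²/∫(u')² → 0), and α = 1 would force 0 ≥ (1−c)∫u², impossible since c < 1; so 1−α > 0. By the sharp Poincaré inequality on H^1_0 of an interval of length L, ∫(u')² ≥ (π/L)²∫u² with equality for the first sine mode sin(π(x−x₀)/L) (x₀ the left endpoint), so the inequality holds for all u iff (1−α)(π/L)² ≥ α − c, i.e. α ≤ ((π/L)² + c)/((π/L)² + 1) = (1 + c(L/π)²)/(1 + (L/π)²). With (π/L)² = π^2/16 and c = 1/2, the largest admissible constant is α = ((π/L)² + c)/((π/L)² + 1).
Simplifying, α = (8 + π^2)/(π^2 + 16).


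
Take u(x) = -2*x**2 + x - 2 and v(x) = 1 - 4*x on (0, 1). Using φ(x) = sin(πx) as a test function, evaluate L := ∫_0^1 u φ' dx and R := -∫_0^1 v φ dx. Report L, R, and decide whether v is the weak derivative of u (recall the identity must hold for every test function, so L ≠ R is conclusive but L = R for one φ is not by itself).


LHS = 2/π, RHS = 2/π. Yes, v = u' weakly.

u(x) = -2*x**2 + x - 2, classical derivative u'(x) = 1 - 4*x.
φ(x) = sin(πx), so φ'(x) = π*cos(π*x).
Note φ(0) = φ(1) = 0, so the boundary term u·φ vanishes.
LHS = ∫_0^1 u(x) φ'(x) dx = ∫_0^1 (-2*π*x^2*cos(π*x) + π*x*cos(π*x) - 2*π*cos(π*x)) dx. Term by term:
  ∫_0^1 -2*π*cos(π*x) dx = 0;  ∫_0^1 π*x*cos(π*x) dx = -2/π;  ∫_0^1 -2*π*x^2*cos(π*x) dx = 4/π.
Sum: 0 − 2/π + 4/π = 2/π.
So LHS = 2/π.
∫_0^1 v(x) φ(x) dx = ∫_0^1 (-4*x*sin(π*x) + sin(π*x)) dx. Term by term:
  ∫_0^1 -4*x*sin(π*x) dx = -4/π;  ∫_0^1 sin(π*x) dx = 2/π.
Sum: -4/π + 2/π = -2/π.
So RHS = -∫_0^1 v(x) φ(x) dx = 2/π.
LHS = RHS, so the identity holds for this test φ.
Moreover u is smooth here and v(x) = u'(x) = 1 - 4*x pointwise, so the identity holds for every test function. Hence v is the weak derivative of u.


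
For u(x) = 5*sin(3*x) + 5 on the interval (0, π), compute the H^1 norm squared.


||u||_{H^1(0,π)}^2 = 100/3 + 150*π

u'(x) = 15*cos(3*x).
Expand u² and (u')² and integrate term by term on (0, π), using: for integers n ≥ 1, ∫_0^π sin²(nx) dx = ∫_0^π cos²(nx) dx = π/2; for n ≠ n', ∫_0^π sin(nx)sin(n'x) dx = ∫_0^π cos(nx)cos(n'x) dx = 0; and by product-to-sum, ∫_0^π sin(nx)cos(n'x) dx = ½∫_0^π [sin((n+n')x) + sin((n−n')x)] dx, which is 0 when n+n' is even and 2n/(n²−n'²) when n+n' is odd (it need not vanish on (0, π)). For the constant mode: ∫_0^π 1 dx = π, ∫_0^π cos(nx) dx = 0, ∫_0^π sin(nx) dx = (1−(−1)^n)/n.
  u² squared terms: (5)²·∫1 dx = 25·π = 25*π;  (5)²·∫sin(3x)² dx = 25·π/2 = 25*π/2.
  u² cross terms: 2·(5)·(5)·∫1·sin(3x) dx = 50·(2/3) = 100/3.
  So ∫_0^π u² dx = 25*π + 25*π/2 + 100/3 = 100/3 + 75*π/2.
  (u')² squared terms: (15)²·∫cos(3x)² dx = 225·π/2 = 225*π/2.
  So ∫_0^π (u')² dx = 225*π/2.
||u||_{H^1}^2 = (100/3 + 75*π/2) + (225*π/2) = 100/3 + 150*π.
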